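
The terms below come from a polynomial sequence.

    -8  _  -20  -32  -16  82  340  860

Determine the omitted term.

Using the last 6 terms:
-12, 16, 98, 258, 520
28, 82, 160, 262
54, 78, 102
24, 24
Constant fourth difference = 24.
Extend backward: 54 − 24 = 30;  28 − 30 = -2;  -12 + 2 = -10;  -20 + 10 = -10

-10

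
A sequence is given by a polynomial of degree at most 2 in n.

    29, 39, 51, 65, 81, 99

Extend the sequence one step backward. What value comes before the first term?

D1: 10, 12, 14, 16, 18
D2: 2, 2, 2, 2
The second differences are constant at 2.
Work back: 10 − 2 = 8;  29 − 8 = 21

21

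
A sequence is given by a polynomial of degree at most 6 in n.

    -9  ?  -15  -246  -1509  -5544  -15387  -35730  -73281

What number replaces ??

Using the last 7 terms:
D1: -231  -1263  -4035  -9843  -20343  -37551
D2: -1032  -2772  -5808  -10500  -17208
D3: -1740  -3036  -4692  -6708
D4: -1296  -1656  -2016
D5: -360  -360
Constant fifth difference = -360.
Extend backward: -1296 + 360 = -936;  -1740 + 936 = -804;  -1032 + 804 = -228;  -231 + 228 = -3;  -15 + 3 = -12

-12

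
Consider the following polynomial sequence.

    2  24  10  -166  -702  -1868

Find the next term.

-4006

D1: 22  -14  -176  -536  -1166
D2: -36  -162  -360  -630
D3: -126  -198  -270
D4: -72  -72
Constant fourth difference = -72, so extend:
-270 − 72 = -342;  -630 − 342 = -972;  -1166 − 972 = -2138;  -1868 − 2138 = -4006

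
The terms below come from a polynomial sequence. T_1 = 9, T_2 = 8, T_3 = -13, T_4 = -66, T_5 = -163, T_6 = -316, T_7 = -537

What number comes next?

-838

First differences: -1  -21  -53  -97  -153  -221
Second differences: -20  -32  -44  -56  -68
Third differences: -12  -12  -12  -12
Constant third difference = -12, so extend:
-68 − 12 = -80;  -221 − 80 = -301;  -537 − 301 = -838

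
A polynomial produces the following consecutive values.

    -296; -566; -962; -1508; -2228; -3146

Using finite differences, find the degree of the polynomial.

3

-270, -396, -546, -720, -918
-126, -150, -174, -198
-24, -24, -24
The third differences are constant, so the polynomial has degree 3.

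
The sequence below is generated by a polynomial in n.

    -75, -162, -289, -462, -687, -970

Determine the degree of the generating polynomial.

3

Δ: -87, -127, -173, -225, -283
Δ²: -40, -46, -52, -58
Δ³: -6, -6, -6
The third differences are constant, so the polynomial has degree 3.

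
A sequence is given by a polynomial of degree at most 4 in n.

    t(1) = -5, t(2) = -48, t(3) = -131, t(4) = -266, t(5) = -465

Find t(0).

10

-43  -83  -135  -199
-40  -52  -64
-12  -12
The third differences are constant at -12.
Work back: -40 + 12 = -28;  -43 + 28 = -15;  -5 + 15 = 10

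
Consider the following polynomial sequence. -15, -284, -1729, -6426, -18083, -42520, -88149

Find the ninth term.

D1: -269, -1445, -4697, -11657, -24437, -45629
D2: -1176, -3252, -6960, -12780, -21192
D3: -2076, -3708, -5820, -8412
D4: -1632, -2112, -2592
D5: -480, -480
The fifth differences are constant (-480).
-2592 − 480 = -3072;  -8412 − 3072 = -11484;  -21192 − 11484 = -32676;  -45629 − 32676 = -78305;  -88149 − 78305 = -166454
-3072 − 480 = -3552;  -11484 − 3552 = -15036;  -32676 − 15036 = -47712;  -78305 − 47712 = -126017;  -166454 − 126017 = -292471

-292471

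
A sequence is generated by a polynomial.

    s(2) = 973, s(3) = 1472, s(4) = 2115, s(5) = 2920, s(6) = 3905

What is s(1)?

600

Δ: 499, 643, 805, 985
Δ²: 144, 162, 180
Δ³: 18, 18
The third differences are constant at 18.
Work back: 144 − 18 = 126;  499 − 126 = 373;  973 − 373 = 600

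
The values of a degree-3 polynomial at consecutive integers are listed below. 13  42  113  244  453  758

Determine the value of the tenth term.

Δ: 29, 71, 131, 209, 305
Δ²: 42, 60, 78, 96
Δ³: 18, 18, 18
Third differences constant at 18.
96 + 18 = 114;  305 + 114 = 419;  758 + 419 = 1177
114 + 18 = 132;  419 + 132 = 551;  1177 + 551 = 1728
132 + 18 = 150;  551 + 150 = 701;  1728 + 701 = 2429
150 + 18 = 168;  701 + 168 = 869;  2429 + 869 = 3298

3298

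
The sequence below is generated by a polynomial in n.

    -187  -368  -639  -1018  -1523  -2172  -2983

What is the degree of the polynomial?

-181, -271, -379, -505, -649, -811
-90, -108, -126, -144, -162
-18, -18, -18, -18
The third differences are constant, so the polynomial has degree 3.

3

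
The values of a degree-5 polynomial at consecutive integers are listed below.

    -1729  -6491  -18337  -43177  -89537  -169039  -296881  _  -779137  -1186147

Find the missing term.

Using the first 7 terms:
Δ: -4762, -11846, -24840, -46360, -79502, -127842
Δ²: -7084, -12994, -21520, -33142, -48340
Δ³: -5910, -8526, -11622, -15198
Δ⁴: -2616, -3096, -3576
Δ⁵: -480, -480
Constant fifth difference = -480.
Extend forward: -3576 − 480 = -4056;  -15198 − 4056 = -19254;  -48340 − 19254 = -67594;  -127842 − 67594 = -195436;  -296881 − 195436 = -492317

-492317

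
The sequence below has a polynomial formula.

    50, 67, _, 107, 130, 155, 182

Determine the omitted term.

86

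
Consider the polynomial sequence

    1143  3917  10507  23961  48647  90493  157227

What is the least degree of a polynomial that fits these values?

2774, 6590, 13454, 24686, 41846, 66734
3816, 6864, 11232, 17160, 24888
3048, 4368, 5928, 7728
1320, 1560, 1800
240, 240
The fifth differences are constant, so the polynomial has degree 5.

5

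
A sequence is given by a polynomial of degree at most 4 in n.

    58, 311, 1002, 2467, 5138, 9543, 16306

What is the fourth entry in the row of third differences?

First differences: 253, 691, 1465, 2671, 4405, 6763
Second differences: 438, 774, 1206, 1734, 2358
Third differences: 336, 432, 528, 624
Fourth differences: 96, 96, 96

624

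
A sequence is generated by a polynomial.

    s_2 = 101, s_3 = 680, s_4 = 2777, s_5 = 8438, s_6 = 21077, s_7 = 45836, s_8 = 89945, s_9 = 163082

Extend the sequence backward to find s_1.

2

D1: 579  2097  5661  12639  24759  44109  73137
D2: 1518  3564  6978  12120  19350  29028
D3: 2046  3414  5142  7230  9678
D4: 1368  1728  2088  2448
D5: 360  360  360
The fifth differences are constant at 360.
Work back: 1368 − 360 = 1008;  2046 − 1008 = 1038;  1518 − 1038 = 480;  579 − 480 = 99;  101 − 99 = 2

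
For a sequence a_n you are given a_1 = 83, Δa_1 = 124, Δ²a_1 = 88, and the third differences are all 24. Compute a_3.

419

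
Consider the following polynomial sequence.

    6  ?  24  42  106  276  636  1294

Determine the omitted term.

16

Using the last 6 terms:
Δ: 18  64  170  360  658
Δ²: 46  106  190  298
Δ³: 60  84  108
Δ⁴: 24  24
Constant fourth difference = 24.
Extend backward: 60 − 24 = 36;  46 − 36 = 10;  18 − 10 = 8;  24 − 8 = 16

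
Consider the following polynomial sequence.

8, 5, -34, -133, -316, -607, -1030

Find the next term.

Δ: -3, -39, -99, -183, -291, -423
Δ²: -36, -60, -84, -108, -132
Δ³: -24, -24, -24, -24
Third differences constant at -24.
-132 − 24 = -156;  -423 − 156 = -579;  -1030 − 579 = -1609

-1609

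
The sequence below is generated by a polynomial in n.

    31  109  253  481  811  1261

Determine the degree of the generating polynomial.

78, 144, 228, 330, 450
66, 84, 102, 120
18, 18, 18
The third differences are constant, so the polynomial has degree 3.

3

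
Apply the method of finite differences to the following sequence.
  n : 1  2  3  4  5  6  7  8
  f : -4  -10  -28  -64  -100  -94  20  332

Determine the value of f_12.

-6, -18, -36, -36, 6, 114, 312
-12, -18, 0, 42, 108, 198
-6, 18, 42, 66, 90
24, 24, 24, 24
Constant fourth difference = 24, so extend:
90 + 24 = 114;  198 + 114 = 312;  312 + 312 = 624;  332 + 624 = 956
114 + 24 = 138;  312 + 138 = 450;  624 + 450 = 1074;  956 + 1074 = 2030
138 + 24 = 162;  450 + 162 = 612;  1074 + 612 = 1686;  2030 + 1686 = 3716
162 + 24 = 186;  612 + 186 = 798;  1686 + 798 = 2484;  3716 + 2484 = 6200

6200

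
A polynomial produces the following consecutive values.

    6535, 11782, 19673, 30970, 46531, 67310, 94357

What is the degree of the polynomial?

5247, 7891, 11297, 15561, 20779, 27047
2644, 3406, 4264, 5218, 6268
762, 858, 954, 1050
96, 96, 96
The fourth differences are constant, so the polynomial has degree 4.

4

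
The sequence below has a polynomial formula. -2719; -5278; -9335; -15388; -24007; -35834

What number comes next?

First differences: -2559, -4057, -6053, -8619, -11827
Second differences: -1498, -1996, -2566, -3208
Third differences: -498, -570, -642
Fourth differences: -72, -72
Constant fourth difference = -72, so extend:
-642 − 72 = -714;  -3208 − 714 = -3922;  -11827 − 3922 = -15749;  -35834 − 15749 = -51583

-51583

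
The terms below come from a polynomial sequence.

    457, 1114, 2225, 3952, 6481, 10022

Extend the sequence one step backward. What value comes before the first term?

116

657  1111  1727  2529  3541
454  616  802  1012
162  186  210
24  24
The fourth differences are constant at 24.
Work back: 162 − 24 = 138;  454 − 138 = 316;  657 − 316 = 341;  457 − 341 = 116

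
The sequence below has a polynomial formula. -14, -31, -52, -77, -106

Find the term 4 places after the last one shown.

First differences: -17, -21, -25, -29
Second differences: -4, -4, -4
The second differences are constant (-4).
-29 − 4 = -33;  -106 − 33 = -139
-33 − 4 = -37;  -139 − 37 = -176
-37 − 4 = -41;  -176 − 41 = -217
-41 − 4 = -45;  -217 − 45 = -262

-262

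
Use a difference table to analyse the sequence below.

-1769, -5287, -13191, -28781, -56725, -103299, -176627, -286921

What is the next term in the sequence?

-3518, -7904, -15590, -27944, -46574, -73328, -110294
-4386, -7686, -12354, -18630, -26754, -36966
-3300, -4668, -6276, -8124, -10212
-1368, -1608, -1848, -2088
-240, -240, -240
The fifth differences are constant (-240).
-2088 − 240 = -2328;  -10212 − 2328 = -12540;  -36966 − 12540 = -49506;  -110294 − 49506 = -159800;  -286921 − 159800 = -446721

-446721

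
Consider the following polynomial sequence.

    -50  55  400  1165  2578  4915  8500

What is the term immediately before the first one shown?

-47

First differences: 105  345  765  1413  2337  3585
Second differences: 240  420  648  924  1248
Third differences: 180  228  276  324
Fourth differences: 48  48  48
The fourth differences are constant at 48.
Work back: 180 − 48 = 132;  240 − 132 = 108;  105 − 108 = -3;  -50 + 3 = -47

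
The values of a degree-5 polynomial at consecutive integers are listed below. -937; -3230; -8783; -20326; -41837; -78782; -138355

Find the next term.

-229718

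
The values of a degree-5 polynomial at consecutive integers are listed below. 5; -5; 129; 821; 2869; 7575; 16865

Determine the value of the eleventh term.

166945

Δ: -10, 134, 692, 2048, 4706, 9290
Δ²: 144, 558, 1356, 2658, 4584
Δ³: 414, 798, 1302, 1926
Δ⁴: 384, 504, 624
Δ⁵: 120, 120
The fifth differences are constant (120).
624 + 120 = 744;  1926 + 744 = 2670;  4584 + 2670 = 7254;  9290 + 7254 = 16544;  16865 + 16544 = 33409
744 + 120 = 864;  2670 + 864 = 3534;  7254 + 3534 = 10788;  16544 + 10788 = 27332;  33409 + 27332 = 60741
864 + 120 = 984;  3534 + 984 = 4518;  10788 + 4518 = 15306;  27332 + 15306 = 42638;  60741 + 42638 = 103379
984 + 120 = 1104;  4518 + 1104 = 5622;  15306 + 5622 = 20928;  42638 + 20928 = 63566;  103379 + 63566 = 166945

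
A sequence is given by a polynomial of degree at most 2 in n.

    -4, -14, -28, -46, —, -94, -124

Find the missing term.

Using the first 4 terms:
-10, -14, -18
-4, -4
Constant second difference = -4.
Extend forward: -18 − 4 = -22;  -46 − 22 = -68

-68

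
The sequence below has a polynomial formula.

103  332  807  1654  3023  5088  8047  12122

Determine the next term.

17559

D1: 229, 475, 847, 1369, 2065, 2959, 4075
D2: 246, 372, 522, 696, 894, 1116
D3: 126, 150, 174, 198, 222
D4: 24, 24, 24, 24
Constant fourth difference = 24, so extend:
222 + 24 = 246;  1116 + 246 = 1362;  4075 + 1362 = 5437;  12122 + 5437 = 17559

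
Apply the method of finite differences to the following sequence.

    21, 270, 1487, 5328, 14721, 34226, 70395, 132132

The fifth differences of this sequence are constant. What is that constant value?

360

D1: 249, 1217, 3841, 9393, 19505, 36169, 61737
D2: 968, 2624, 5552, 10112, 16664, 25568
D3: 1656, 2928, 4560, 6552, 8904
D4: 1272, 1632, 1992, 2352
D5: 360, 360, 360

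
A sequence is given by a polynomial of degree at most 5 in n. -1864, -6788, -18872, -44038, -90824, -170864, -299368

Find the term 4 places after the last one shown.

-1754264

-4924, -12084, -25166, -46786, -80040, -128504
-7160, -13082, -21620, -33254, -48464
-5922, -8538, -11634, -15210
-2616, -3096, -3576
-480, -480
The fifth differences are constant (-480).
-3576 − 480 = -4056;  -15210 − 4056 = -19266;  -48464 − 19266 = -67730;  -128504 − 67730 = -196234;  -299368 − 196234 = -495602
-4056 − 480 = -4536;  -19266 − 4536 = -23802;  -67730 − 23802 = -91532;  -196234 − 91532 = -287766;  -495602 − 287766 = -783368
-4536 − 480 = -5016;  -23802 − 5016 = -28818;  -91532 − 28818 = -120350;  -287766 − 120350 = -408116;  -783368 − 408116 = -1191484
-5016 − 480 = -5496;  -28818 − 5496 = -34314;  -120350 − 34314 = -154664;  -408116 − 154664 = -562780;  -1191484 − 562780 = -1754264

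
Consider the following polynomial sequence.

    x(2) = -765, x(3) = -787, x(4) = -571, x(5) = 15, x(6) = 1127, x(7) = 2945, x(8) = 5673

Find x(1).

-613

First differences: -22, 216, 586, 1112, 1818, 2728
Second differences: 238, 370, 526, 706, 910
Third differences: 132, 156, 180, 204
Fourth differences: 24, 24, 24
The fourth differences are constant at 24.
Work back: 132 − 24 = 108;  238 − 108 = 130;  -22 − 130 = -152;  -765 + 152 = -613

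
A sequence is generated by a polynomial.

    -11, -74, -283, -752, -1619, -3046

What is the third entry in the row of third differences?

D1: -63, -209, -469, -867, -1427
D2: -146, -260, -398, -560
D3: -114, -138, -162
D4: -24, -24

-162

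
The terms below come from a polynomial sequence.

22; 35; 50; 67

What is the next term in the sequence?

86

Δ: 13 , 15 , 17
Δ²: 2 , 2
Second differences constant at 2.
17 + 2 = 19;  67 + 19 = 86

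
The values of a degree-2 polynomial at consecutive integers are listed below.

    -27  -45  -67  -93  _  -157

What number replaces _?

-123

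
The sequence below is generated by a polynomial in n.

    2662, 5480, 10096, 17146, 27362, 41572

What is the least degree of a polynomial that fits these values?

4

First differences: 2818, 4616, 7050, 10216, 14210
Second differences: 1798, 2434, 3166, 3994
Third differences: 636, 732, 828
Fourth differences: 96, 96
The fourth differences are constant, so the polynomial has degree 4.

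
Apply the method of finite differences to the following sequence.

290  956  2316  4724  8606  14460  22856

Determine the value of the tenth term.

70076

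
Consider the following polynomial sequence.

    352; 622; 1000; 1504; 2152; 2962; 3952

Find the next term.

5140

D1: 270, 378, 504, 648, 810, 990
D2: 108, 126, 144, 162, 180
D3: 18, 18, 18, 18
Third differences constant at 18.
180 + 18 = 198;  990 + 198 = 1188;  3952 + 1188 = 5140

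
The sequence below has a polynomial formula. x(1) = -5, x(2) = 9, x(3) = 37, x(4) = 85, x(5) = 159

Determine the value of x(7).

First differences: 14, 28, 48, 74
Second differences: 14, 20, 26
Third differences: 6, 6
Third differences constant at 6.
26 + 6 = 32;  74 + 32 = 106;  159 + 106 = 265
32 + 6 = 38;  106 + 38 = 144;  265 + 144 = 409

409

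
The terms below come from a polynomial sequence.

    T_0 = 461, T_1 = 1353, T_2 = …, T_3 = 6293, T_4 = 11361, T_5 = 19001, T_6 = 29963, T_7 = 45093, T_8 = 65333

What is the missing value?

3143

Using the last 6 terms:
First differences: 5068  7640  10962  15130  20240
Second differences: 2572  3322  4168  5110
Third differences: 750  846  942
Fourth differences: 96  96
Constant fourth difference = 96.
Extend backward: 750 − 96 = 654;  2572 − 654 = 1918;  5068 − 1918 = 3150;  6293 − 3150 = 3143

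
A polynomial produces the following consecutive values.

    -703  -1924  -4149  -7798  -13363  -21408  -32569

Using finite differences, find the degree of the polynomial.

Δ: -1221, -2225, -3649, -5565, -8045, -11161
Δ²: -1004, -1424, -1916, -2480, -3116
Δ³: -420, -492, -564, -636
Δ⁴: -72, -72, -72
The fourth differences are constant, so the polynomial has degree 4.

4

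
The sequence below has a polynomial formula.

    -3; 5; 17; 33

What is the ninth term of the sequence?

173

8, 12, 16
4, 4
The second differences are constant (4).
16 + 4 = 20;  33 + 20 = 53
20 + 4 = 24;  53 + 24 = 77
24 + 4 = 28;  77 + 28 = 105
28 + 4 = 32;  105 + 32 = 137
32 + 4 = 36;  137 + 36 = 173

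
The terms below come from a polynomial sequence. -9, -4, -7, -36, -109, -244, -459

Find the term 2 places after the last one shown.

-1201

5  -3  -29  -73  -135  -215
-8  -26  -44  -62  -80
-18  -18  -18  -18
Constant third difference = -18, so extend:
-80 − 18 = -98;  -215 − 98 = -313;  -459 − 313 = -772
-98 − 18 = -116;  -313 − 116 = -429;  -772 − 429 = -1201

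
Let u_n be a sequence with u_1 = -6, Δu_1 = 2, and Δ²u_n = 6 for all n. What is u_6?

64

Build the table forward from the leading diagonal:
Second differences: 6, 6, 6, 6, 6, 6
First differences: 2, 8, 14, 20, 26, 32
u: -6, -4, 4, 18, 38, 64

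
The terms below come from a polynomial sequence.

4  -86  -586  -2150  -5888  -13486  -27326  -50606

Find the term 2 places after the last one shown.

-90 , -500 , -1564 , -3738 , -7598 , -13840 , -23280
-410 , -1064 , -2174 , -3860 , -6242 , -9440
-654 , -1110 , -1686 , -2382 , -3198
-456 , -576 , -696 , -816
-120 , -120 , -120
Constant fifth difference = -120, so extend:
-816 − 120 = -936;  -3198 − 936 = -4134;  -9440 − 4134 = -13574;  -23280 − 13574 = -36854;  -50606 − 36854 = -87460
-936 − 120 = -1056;  -4134 − 1056 = -5190;  -13574 − 5190 = -18764;  -36854 − 18764 = -55618;  -87460 − 55618 = -143078

-143078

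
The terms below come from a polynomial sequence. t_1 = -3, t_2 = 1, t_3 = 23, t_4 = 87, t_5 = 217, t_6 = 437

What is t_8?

4  22  64  130  220
18  42  66  90
24  24  24
Third differences constant at 24.
90 + 24 = 114;  220 + 114 = 334;  437 + 334 = 771
114 + 24 = 138;  334 + 138 = 472;  771 + 472 = 1243

1243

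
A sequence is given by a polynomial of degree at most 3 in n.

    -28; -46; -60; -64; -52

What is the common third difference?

Δ: -18, -14, -4, 12
Δ²: 4, 10, 16
Δ³: 6, 6

6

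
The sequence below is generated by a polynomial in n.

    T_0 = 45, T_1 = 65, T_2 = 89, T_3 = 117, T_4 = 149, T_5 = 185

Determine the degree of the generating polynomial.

2

First differences: 20, 24, 28, 32, 36
Second differences: 4, 4, 4, 4
The second differences are constant, so the polynomial has degree 2.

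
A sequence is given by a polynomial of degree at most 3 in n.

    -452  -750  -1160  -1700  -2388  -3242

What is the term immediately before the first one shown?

-248

Δ: -298, -410, -540, -688, -854
Δ²: -112, -130, -148, -166
Δ³: -18, -18, -18
The third differences are constant at -18.
Work back: -112 + 18 = -94;  -298 + 94 = -204;  -452 + 204 = -248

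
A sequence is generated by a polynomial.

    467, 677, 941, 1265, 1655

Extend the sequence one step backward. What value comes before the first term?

210, 264, 324, 390
54, 60, 66
6, 6
The third differences are constant at 6.
Work back: 54 − 6 = 48;  210 − 48 = 162;  467 − 162 = 305

305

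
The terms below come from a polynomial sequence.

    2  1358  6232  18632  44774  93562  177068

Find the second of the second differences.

7526

First differences: 1356, 4874, 12400, 26142, 48788, 83506
Second differences: 3518, 7526, 13742, 22646, 34718
Third differences: 4008, 6216, 8904, 12072
Fourth differences: 2208, 2688, 3168
Fifth differences: 480, 480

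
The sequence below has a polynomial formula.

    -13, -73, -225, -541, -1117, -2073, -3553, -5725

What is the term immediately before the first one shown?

3

Δ: -60, -152, -316, -576, -956, -1480, -2172
Δ²: -92, -164, -260, -380, -524, -692
Δ³: -72, -96, -120, -144, -168
Δ⁴: -24, -24, -24, -24
The fourth differences are constant at -24.
Work back: -72 + 24 = -48;  -92 + 48 = -44;  -60 + 44 = -16;  -13 + 16 = 3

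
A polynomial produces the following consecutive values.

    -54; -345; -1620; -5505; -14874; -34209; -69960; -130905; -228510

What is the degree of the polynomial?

5

Δ: -291, -1275, -3885, -9369, -19335, -35751, -60945, -97605
Δ²: -984, -2610, -5484, -9966, -16416, -25194, -36660
Δ³: -1626, -2874, -4482, -6450, -8778, -11466
Δ⁴: -1248, -1608, -1968, -2328, -2688
Δ⁵: -360, -360, -360, -360
The fifth differences are constant, so the polynomial has degree 5.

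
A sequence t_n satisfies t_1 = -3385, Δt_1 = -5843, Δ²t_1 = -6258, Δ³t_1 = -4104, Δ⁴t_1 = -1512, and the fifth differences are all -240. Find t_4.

Build the table forward from the leading diagonal:
Fifth differences: -240  -240  -240  -240
Fourth differences: -1512  -1752  -1992  -2232
Third differences: -4104  -5616  -7368  -9360
Second differences: -6258  -10362  -15978  -23346
First differences: -5843  -12101  -22463  -38441
t: -3385  -9228  -21329  -43792

-43792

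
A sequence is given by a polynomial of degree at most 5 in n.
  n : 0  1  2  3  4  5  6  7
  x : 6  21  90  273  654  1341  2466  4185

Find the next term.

6678

15 , 69 , 183 , 381 , 687 , 1125 , 1719
54 , 114 , 198 , 306 , 438 , 594
60 , 84 , 108 , 132 , 156
24 , 24 , 24 , 24
Constant fourth difference = 24, so extend:
156 + 24 = 180;  594 + 180 = 774;  1719 + 774 = 2493;  4185 + 2493 = 6678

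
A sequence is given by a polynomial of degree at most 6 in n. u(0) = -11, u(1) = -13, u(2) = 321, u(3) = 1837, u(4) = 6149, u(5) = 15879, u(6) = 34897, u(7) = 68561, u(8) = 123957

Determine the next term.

210139

First differences: -2 , 334 , 1516 , 4312 , 9730 , 19018 , 33664 , 55396
Second differences: 336 , 1182 , 2796 , 5418 , 9288 , 14646 , 21732
Third differences: 846 , 1614 , 2622 , 3870 , 5358 , 7086
Fourth differences: 768 , 1008 , 1248 , 1488 , 1728
Fifth differences: 240 , 240 , 240 , 240
Constant fifth difference = 240, so extend:
1728 + 240 = 1968;  7086 + 1968 = 9054;  21732 + 9054 = 30786;  55396 + 30786 = 86182;  123957 + 86182 = 210139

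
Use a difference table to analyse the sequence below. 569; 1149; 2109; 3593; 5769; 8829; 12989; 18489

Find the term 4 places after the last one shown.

59529

D1: 580, 960, 1484, 2176, 3060, 4160, 5500
D2: 380, 524, 692, 884, 1100, 1340
D3: 144, 168, 192, 216, 240
D4: 24, 24, 24, 24
Constant fourth difference = 24, so extend:
240 + 24 = 264;  1340 + 264 = 1604;  5500 + 1604 = 7104;  18489 + 7104 = 25593
264 + 24 = 288;  1604 + 288 = 1892;  7104 + 1892 = 8996;  25593 + 8996 = 34589
288 + 24 = 312;  1892 + 312 = 2204;  8996 + 2204 = 11200;  34589 + 11200 = 45789
312 + 24 = 336;  2204 + 336 = 2540;  11200 + 2540 = 13740;  45789 + 13740 = 59529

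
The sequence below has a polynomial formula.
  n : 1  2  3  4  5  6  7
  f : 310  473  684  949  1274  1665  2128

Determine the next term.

2669

D1: 163 , 211 , 265 , 325 , 391 , 463
D2: 48 , 54 , 60 , 66 , 72
D3: 6 , 6 , 6 , 6
Constant third difference = 6, so extend:
72 + 6 = 78;  463 + 78 = 541;  2128 + 541 = 2669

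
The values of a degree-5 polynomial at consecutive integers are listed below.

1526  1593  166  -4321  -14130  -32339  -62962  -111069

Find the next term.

-182906

67  -1427  -4487  -9809  -18209  -30623  -48107
-1494  -3060  -5322  -8400  -12414  -17484
-1566  -2262  -3078  -4014  -5070
-696  -816  -936  -1056
-120  -120  -120
The fifth differences are constant (-120).
-1056 − 120 = -1176;  -5070 − 1176 = -6246;  -17484 − 6246 = -23730;  -48107 − 23730 = -71837;  -111069 − 71837 = -182906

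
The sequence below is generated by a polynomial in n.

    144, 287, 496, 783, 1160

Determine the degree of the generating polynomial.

First differences: 143, 209, 287, 377
Second differences: 66, 78, 90
Third differences: 12, 12
The third differences are constant, so the polynomial has degree 3.

3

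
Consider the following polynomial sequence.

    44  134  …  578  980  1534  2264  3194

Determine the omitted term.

304

Using the last 5 terms:
402, 554, 730, 930
152, 176, 200
24, 24
Constant third difference = 24.
Extend backward: 152 − 24 = 128;  402 − 128 = 274;  578 − 274 = 304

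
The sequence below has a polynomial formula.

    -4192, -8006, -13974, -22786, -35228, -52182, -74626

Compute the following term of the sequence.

D1: -3814 , -5968 , -8812 , -12442 , -16954 , -22444
D2: -2154 , -2844 , -3630 , -4512 , -5490
D3: -690 , -786 , -882 , -978
D4: -96 , -96 , -96
Fourth differences constant at -96.
-978 − 96 = -1074;  -5490 − 1074 = -6564;  -22444 − 6564 = -29008;  -74626 − 29008 = -103634

-103634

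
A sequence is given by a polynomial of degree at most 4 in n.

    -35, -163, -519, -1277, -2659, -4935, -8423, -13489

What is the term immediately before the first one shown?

-9

First differences: -128, -356, -758, -1382, -2276, -3488, -5066
Second differences: -228, -402, -624, -894, -1212, -1578
Third differences: -174, -222, -270, -318, -366
Fourth differences: -48, -48, -48, -48
The fourth differences are constant at -48.
Work back: -174 + 48 = -126;  -228 + 126 = -102;  -128 + 102 = -26;  -35 + 26 = -9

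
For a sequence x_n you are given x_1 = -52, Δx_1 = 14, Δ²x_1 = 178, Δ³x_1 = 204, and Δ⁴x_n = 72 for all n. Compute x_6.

Build the table forward from the leading diagonal:
D4: 72, 72, 72, 72, 72, 72
D3: 204, 276, 348, 420, 492, 564
D2: 178, 382, 658, 1006, 1426, 1918
D1: 14, 192, 574, 1232, 2238, 3664
x: -52, -38, 154, 728, 1960, 4198

4198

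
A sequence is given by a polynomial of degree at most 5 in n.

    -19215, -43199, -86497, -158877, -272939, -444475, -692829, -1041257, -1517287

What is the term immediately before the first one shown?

Δ: -23984  -43298  -72380  -114062  -171536  -248354  -348428  -476030
Δ²: -19314  -29082  -41682  -57474  -76818  -100074  -127602
Δ³: -9768  -12600  -15792  -19344  -23256  -27528
Δ⁴: -2832  -3192  -3552  -3912  -4272
Δ⁵: -360  -360  -360  -360
The fifth differences are constant at -360.
Work back: -2832 + 360 = -2472;  -9768 + 2472 = -7296;  -19314 + 7296 = -12018;  -23984 + 12018 = -11966;  -19215 + 11966 = -7249

-7249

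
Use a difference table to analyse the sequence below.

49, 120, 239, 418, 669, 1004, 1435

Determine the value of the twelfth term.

D1: 71, 119, 179, 251, 335, 431
D2: 48, 60, 72, 84, 96
D3: 12, 12, 12, 12
The third differences are constant (12).
96 + 12 = 108;  431 + 108 = 539;  1435 + 539 = 1974
108 + 12 = 120;  539 + 120 = 659;  1974 + 659 = 2633
120 + 12 = 132;  659 + 132 = 791;  2633 + 791 = 3424
132 + 12 = 144;  791 + 144 = 935;  3424 + 935 = 4359
144 + 12 = 156;  935 + 156 = 1091;  4359 + 1091 = 5450

5450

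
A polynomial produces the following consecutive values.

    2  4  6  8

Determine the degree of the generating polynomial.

First differences: 2, 2, 2
The first differences are constant, so the polynomial has degree 1.

1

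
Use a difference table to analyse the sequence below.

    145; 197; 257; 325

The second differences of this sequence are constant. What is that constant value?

8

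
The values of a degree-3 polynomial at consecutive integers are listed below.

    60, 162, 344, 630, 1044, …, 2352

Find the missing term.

1610

Using the first 5 terms:
First differences: 102  182  286  414
Second differences: 80  104  128
Third differences: 24  24
Constant third difference = 24.
Extend forward: 128 + 24 = 152;  414 + 152 = 566;  1044 + 566 = 1610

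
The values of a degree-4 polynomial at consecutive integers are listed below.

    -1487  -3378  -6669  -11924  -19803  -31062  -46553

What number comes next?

-67224

First differences: -1891, -3291, -5255, -7879, -11259, -15491
Second differences: -1400, -1964, -2624, -3380, -4232
Third differences: -564, -660, -756, -852
Fourth differences: -96, -96, -96
Fourth differences constant at -96.
-852 − 96 = -948;  -4232 − 948 = -5180;  -15491 − 5180 = -20671;  -46553 − 20671 = -67224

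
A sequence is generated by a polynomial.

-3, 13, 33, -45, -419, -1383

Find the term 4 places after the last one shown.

-20379

Δ: 16, 20, -78, -374, -964
Δ²: 4, -98, -296, -590
Δ³: -102, -198, -294
Δ⁴: -96, -96
Constant fourth difference = -96, so extend:
-294 − 96 = -390;  -590 − 390 = -980;  -964 − 980 = -1944;  -1383 − 1944 = -3327
-390 − 96 = -486;  -980 − 486 = -1466;  -1944 − 1466 = -3410;  -3327 − 3410 = -6737
-486 − 96 = -582;  -1466 − 582 = -2048;  -3410 − 2048 = -5458;  -6737 − 5458 = -12195
-582 − 96 = -678;  -2048 − 678 = -2726;  -5458 − 2726 = -8184;  -12195 − 8184 = -20379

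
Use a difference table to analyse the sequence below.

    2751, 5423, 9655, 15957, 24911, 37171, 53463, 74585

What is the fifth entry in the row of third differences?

798

First differences: 2672, 4232, 6302, 8954, 12260, 16292, 21122
Second differences: 1560, 2070, 2652, 3306, 4032, 4830
Third differences: 510, 582, 654, 726, 798
Fourth differences: 72, 72, 72, 72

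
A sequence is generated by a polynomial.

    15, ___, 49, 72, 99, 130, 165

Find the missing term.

30

Using the last 5 terms:
D1: 23  27  31  35
D2: 4  4  4
Constant second difference = 4.
Extend backward: 23 − 4 = 19;  49 − 19 = 30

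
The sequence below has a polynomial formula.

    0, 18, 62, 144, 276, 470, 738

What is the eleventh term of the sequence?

D1: 18  44  82  132  194  268
D2: 26  38  50  62  74
D3: 12  12  12  12
The third differences are constant (12).
74 + 12 = 86;  268 + 86 = 354;  738 + 354 = 1092
86 + 12 = 98;  354 + 98 = 452;  1092 + 452 = 1544
98 + 12 = 110;  452 + 110 = 562;  1544 + 562 = 2106
110 + 12 = 122;  562 + 122 = 684;  2106 + 684 = 2790

2790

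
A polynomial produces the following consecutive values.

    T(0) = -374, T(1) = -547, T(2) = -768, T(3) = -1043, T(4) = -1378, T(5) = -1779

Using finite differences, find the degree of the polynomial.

Δ: -173, -221, -275, -335, -401
Δ²: -48, -54, -60, -66
Δ³: -6, -6, -6
The third differences are constant, so the polynomial has degree 3.

3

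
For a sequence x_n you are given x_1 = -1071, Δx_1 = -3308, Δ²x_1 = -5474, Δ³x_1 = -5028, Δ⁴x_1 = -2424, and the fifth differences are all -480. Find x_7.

-242829

Build the table forward from the leading diagonal:
Δ⁵: -480  -480  -480  -480  -480  -480  -480
Δ⁴: -2424  -2904  -3384  -3864  -4344  -4824  -5304
Δ³: -5028  -7452  -10356  -13740  -17604  -21948  -26772
Δ²: -5474  -10502  -17954  -28310  -42050  -59654  -81602
Δ: -3308  -8782  -19284  -37238  -65548  -107598  -167252
x: -1071  -4379  -13161  -32445  -69683  -135231  -242829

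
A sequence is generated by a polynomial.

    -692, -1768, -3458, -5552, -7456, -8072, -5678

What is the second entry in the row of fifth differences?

D1: -1076, -1690, -2094, -1904, -616, 2394
D2: -614, -404, 190, 1288, 3010
D3: 210, 594, 1098, 1722
D4: 384, 504, 624
D5: 120, 120

120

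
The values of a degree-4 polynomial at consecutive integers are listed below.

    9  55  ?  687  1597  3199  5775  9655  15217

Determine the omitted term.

235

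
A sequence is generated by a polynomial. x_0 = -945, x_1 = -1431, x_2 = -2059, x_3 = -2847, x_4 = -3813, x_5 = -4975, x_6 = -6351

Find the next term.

D1: -486, -628, -788, -966, -1162, -1376
D2: -142, -160, -178, -196, -214
D3: -18, -18, -18, -18
Third differences constant at -18.
-214 − 18 = -232;  -1376 − 232 = -1608;  -6351 − 1608 = -7959

-7959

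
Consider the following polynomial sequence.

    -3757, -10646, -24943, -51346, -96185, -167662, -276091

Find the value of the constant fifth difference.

-240

Δ: -6889, -14297, -26403, -44839, -71477, -108429
Δ²: -7408, -12106, -18436, -26638, -36952
Δ³: -4698, -6330, -8202, -10314
Δ⁴: -1632, -1872, -2112
Δ⁵: -240, -240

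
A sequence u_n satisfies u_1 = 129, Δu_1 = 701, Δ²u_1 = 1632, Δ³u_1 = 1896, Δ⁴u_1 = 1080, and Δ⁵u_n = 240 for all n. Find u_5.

21389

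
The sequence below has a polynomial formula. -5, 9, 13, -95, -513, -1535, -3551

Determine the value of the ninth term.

First differences: 14 , 4 , -108 , -418 , -1022 , -2016
Second differences: -10 , -112 , -310 , -604 , -994
Third differences: -102 , -198 , -294 , -390
Fourth differences: -96 , -96 , -96
Constant fourth difference = -96, so extend:
-390 − 96 = -486;  -994 − 486 = -1480;  -2016 − 1480 = -3496;  -3551 − 3496 = -7047
-486 − 96 = -582;  -1480 − 582 = -2062;  -3496 − 2062 = -5558;  -7047 − 5558 = -12605

-12605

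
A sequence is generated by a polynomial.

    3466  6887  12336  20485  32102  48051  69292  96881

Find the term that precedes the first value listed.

1497

Δ: 3421, 5449, 8149, 11617, 15949, 21241, 27589
Δ²: 2028, 2700, 3468, 4332, 5292, 6348
Δ³: 672, 768, 864, 960, 1056
Δ⁴: 96, 96, 96, 96
The fourth differences are constant at 96.
Work back: 672 − 96 = 576;  2028 − 576 = 1452;  3421 − 1452 = 1969;  3466 − 1969 = 1497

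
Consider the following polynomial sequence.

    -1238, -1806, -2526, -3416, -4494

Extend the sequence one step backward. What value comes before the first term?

-804

D1: -568  -720  -890  -1078
D2: -152  -170  -188
D3: -18  -18
The third differences are constant at -18.
Work back: -152 + 18 = -134;  -568 + 134 = -434;  -1238 + 434 = -804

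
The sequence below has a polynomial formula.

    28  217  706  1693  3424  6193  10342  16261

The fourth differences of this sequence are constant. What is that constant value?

48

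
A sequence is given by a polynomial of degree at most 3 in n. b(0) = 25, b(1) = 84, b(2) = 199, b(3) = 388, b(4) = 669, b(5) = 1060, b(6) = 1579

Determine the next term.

Δ: 59, 115, 189, 281, 391, 519
Δ²: 56, 74, 92, 110, 128
Δ³: 18, 18, 18, 18
Constant third difference = 18, so extend:
128 + 18 = 146;  519 + 146 = 665;  1579 + 665 = 2244

2244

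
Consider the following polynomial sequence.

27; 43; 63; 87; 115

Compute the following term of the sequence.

147

First differences: 16 , 20 , 24 , 28
Second differences: 4 , 4 , 4
The second differences are constant (4).
28 + 4 = 32;  115 + 32 = 147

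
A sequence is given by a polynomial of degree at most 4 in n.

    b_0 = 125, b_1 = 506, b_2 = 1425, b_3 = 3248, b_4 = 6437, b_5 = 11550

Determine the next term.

381, 919, 1823, 3189, 5113
538, 904, 1366, 1924
366, 462, 558
96, 96
Fourth differences constant at 96.
558 + 96 = 654;  1924 + 654 = 2578;  5113 + 2578 = 7691;  11550 + 7691 = 19241

19241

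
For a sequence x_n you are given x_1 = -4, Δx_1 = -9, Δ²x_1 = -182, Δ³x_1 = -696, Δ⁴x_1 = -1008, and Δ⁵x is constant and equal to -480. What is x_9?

-141588

Build the table forward from the leading diagonal:
Δ⁵: -480, -480, -480, -480, -480, -480, -480, -480, -480
Δ⁴: -1008, -1488, -1968, -2448, -2928, -3408, -3888, -4368, -4848
Δ³: -696, -1704, -3192, -5160, -7608, -10536, -13944, -17832, -22200
Δ²: -182, -878, -2582, -5774, -10934, -18542, -29078, -43022, -60854
Δ: -9, -191, -1069, -3651, -9425, -20359, -38901, -67979, -111001
x: -4, -13, -204, -1273, -4924, -14349, -34708, -73609, -141588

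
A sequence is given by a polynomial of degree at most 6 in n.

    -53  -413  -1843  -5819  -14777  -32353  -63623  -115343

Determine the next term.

-196189

Δ: -360 , -1430 , -3976 , -8958 , -17576 , -31270 , -51720
Δ²: -1070 , -2546 , -4982 , -8618 , -13694 , -20450
Δ³: -1476 , -2436 , -3636 , -5076 , -6756
Δ⁴: -960 , -1200 , -1440 , -1680
Δ⁵: -240 , -240 , -240
Constant fifth difference = -240, so extend:
-1680 − 240 = -1920;  -6756 − 1920 = -8676;  -20450 − 8676 = -29126;  -51720 − 29126 = -80846;  -115343 − 80846 = -196189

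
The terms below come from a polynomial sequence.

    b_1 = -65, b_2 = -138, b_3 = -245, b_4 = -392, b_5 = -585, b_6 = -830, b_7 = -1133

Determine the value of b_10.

-2450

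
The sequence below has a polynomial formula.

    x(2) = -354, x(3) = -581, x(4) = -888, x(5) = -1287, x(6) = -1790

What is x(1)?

-195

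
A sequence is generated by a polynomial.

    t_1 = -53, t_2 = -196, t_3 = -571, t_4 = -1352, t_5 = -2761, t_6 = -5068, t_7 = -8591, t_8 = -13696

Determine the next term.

-20797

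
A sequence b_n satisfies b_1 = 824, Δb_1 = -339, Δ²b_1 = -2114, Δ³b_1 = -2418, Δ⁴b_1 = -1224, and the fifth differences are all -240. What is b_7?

Build the table forward from the leading diagonal:
Fifth differences: -240, -240, -240, -240, -240, -240, -240
Fourth differences: -1224, -1464, -1704, -1944, -2184, -2424, -2664
Third differences: -2418, -3642, -5106, -6810, -8754, -10938, -13362
Second differences: -2114, -4532, -8174, -13280, -20090, -28844, -39782
First differences: -339, -2453, -6985, -15159, -28439, -48529, -77373
b: 824, 485, -1968, -8953, -24112, -52551, -101080

-101080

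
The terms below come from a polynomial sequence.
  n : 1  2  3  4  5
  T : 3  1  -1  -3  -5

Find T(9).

-13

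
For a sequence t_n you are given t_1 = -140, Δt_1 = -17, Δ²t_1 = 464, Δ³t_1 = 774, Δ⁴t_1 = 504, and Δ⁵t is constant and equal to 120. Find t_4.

1975

Build the table forward from the leading diagonal:
Δ⁵: 120, 120, 120, 120
Δ⁴: 504, 624, 744, 864
Δ³: 774, 1278, 1902, 2646
Δ²: 464, 1238, 2516, 4418
Δ: -17, 447, 1685, 4201
t: -140, -157, 290, 1975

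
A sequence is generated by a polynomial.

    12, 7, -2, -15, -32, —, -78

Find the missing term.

Using the first 5 terms:
-5, -9, -13, -17
-4, -4, -4
Constant second difference = -4.
Extend forward: -17 − 4 = -21;  -32 − 21 = -53

-53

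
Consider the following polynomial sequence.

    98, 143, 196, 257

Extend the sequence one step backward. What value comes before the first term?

61

D1: 45  53  61
D2: 8  8
The second differences are constant at 8.
Work back: 45 − 8 = 37;  98 − 37 = 61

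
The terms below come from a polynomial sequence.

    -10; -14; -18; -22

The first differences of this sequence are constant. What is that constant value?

-4

D1: -4, -4, -4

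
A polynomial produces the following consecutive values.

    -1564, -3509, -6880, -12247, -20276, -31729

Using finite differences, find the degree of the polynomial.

First differences: -1945, -3371, -5367, -8029, -11453
Second differences: -1426, -1996, -2662, -3424
Third differences: -570, -666, -762
Fourth differences: -96, -96
The fourth differences are constant, so the polynomial has degree 4.

4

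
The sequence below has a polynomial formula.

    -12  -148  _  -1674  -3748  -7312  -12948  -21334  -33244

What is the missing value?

Using the last 6 terms:
First differences: -2074  -3564  -5636  -8386  -11910
Second differences: -1490  -2072  -2750  -3524
Third differences: -582  -678  -774
Fourth differences: -96  -96
Constant fourth difference = -96.
Extend backward: -582 + 96 = -486;  -1490 + 486 = -1004;  -2074 + 1004 = -1070;  -1674 + 1070 = -604

-604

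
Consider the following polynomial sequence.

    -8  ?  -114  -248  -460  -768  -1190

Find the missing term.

Using the last 5 terms:
-134  -212  -308  -422
-78  -96  -114
-18  -18
Constant third difference = -18.
Extend backward: -78 + 18 = -60;  -134 + 60 = -74;  -114 + 74 = -40

-40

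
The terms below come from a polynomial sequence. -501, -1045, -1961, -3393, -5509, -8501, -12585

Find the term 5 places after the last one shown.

Δ: -544, -916, -1432, -2116, -2992, -4084
Δ²: -372, -516, -684, -876, -1092
Δ³: -144, -168, -192, -216
Δ⁴: -24, -24, -24
Constant fourth difference = -24, so extend:
-216 − 24 = -240;  -1092 − 240 = -1332;  -4084 − 1332 = -5416;  -12585 − 5416 = -18001
-240 − 24 = -264;  -1332 − 264 = -1596;  -5416 − 1596 = -7012;  -18001 − 7012 = -25013
-264 − 24 = -288;  -1596 − 288 = -1884;  -7012 − 1884 = -8896;  -25013 − 8896 = -33909
-288 − 24 = -312;  -1884 − 312 = -2196;  -8896 − 2196 = -11092;  -33909 − 11092 = -45001
-312 − 24 = -336;  -2196 − 336 = -2532;  -11092 − 2532 = -13624;  -45001 − 13624 = -58625

-58625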